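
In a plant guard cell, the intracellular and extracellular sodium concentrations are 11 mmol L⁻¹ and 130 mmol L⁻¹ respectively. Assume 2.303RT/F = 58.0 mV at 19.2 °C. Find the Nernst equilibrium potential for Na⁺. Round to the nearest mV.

E = (58.0/z) · log₁₀([Na⁺]_out/[Na⁺]_in) with z = +1.
= (58.0/1) · log₁₀(130/11) = 58.00 · log₁₀(11.82)
= 58.00 · (1.0726) = 62.21 mV

62 mV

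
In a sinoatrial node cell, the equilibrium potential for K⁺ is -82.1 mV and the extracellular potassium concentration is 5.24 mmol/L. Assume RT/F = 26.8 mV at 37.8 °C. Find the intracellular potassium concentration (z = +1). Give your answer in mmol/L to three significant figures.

Nernst: E = (26.8/1) · ln([out]/[in]), so ln([out]/[in]) = -82.1 × 1 / 26.8 = -3.0634.
[out]/[in] = e^(-3.0634) = 0.04673.
[in] = 5.24 / 0.04673 = 112.1 mmol/L.

112 mmol/L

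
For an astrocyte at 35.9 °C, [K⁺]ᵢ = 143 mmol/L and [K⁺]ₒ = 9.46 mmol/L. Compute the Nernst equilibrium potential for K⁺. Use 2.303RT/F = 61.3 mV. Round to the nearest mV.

E = (61.3/z) · log₁₀([K⁺]_out/[K⁺]_in) with z = +1.
= (61.3/1) · log₁₀(9.46/143) = 61.30 · log₁₀(0.06615)
= 61.30 · (-1.1794) = -72.30 mV

-72 mV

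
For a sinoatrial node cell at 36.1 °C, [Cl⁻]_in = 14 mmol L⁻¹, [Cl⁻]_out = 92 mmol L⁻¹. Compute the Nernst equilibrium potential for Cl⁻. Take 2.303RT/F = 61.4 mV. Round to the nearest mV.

E = (61.4/z) · log₁₀([Cl⁻]_out/[Cl⁻]_in) with z = -1.
For an anion, dividing by z = -1 reverses the sign.
= (61.4/-1) · log₁₀(92/14) = -61.40 · log₁₀(6.571)
= -61.40 · (0.8177) = -50.20 mV

-50 mV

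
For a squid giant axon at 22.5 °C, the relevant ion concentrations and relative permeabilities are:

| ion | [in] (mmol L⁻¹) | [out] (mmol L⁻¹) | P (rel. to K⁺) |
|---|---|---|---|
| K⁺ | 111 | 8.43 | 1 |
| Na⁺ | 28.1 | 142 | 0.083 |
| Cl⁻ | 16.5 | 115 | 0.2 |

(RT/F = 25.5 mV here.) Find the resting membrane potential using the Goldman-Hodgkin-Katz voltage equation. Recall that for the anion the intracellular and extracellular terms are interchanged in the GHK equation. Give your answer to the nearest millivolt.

-45 mV

Vm = 25.5 · ln[(Σ P·[cation]ₒ + Σ P·[anion]ᵢ) / (Σ P·[cation]ᵢ + Σ P·[anion]ₒ)]
Numerator = 1×8.43 + 0.083×142 + 0.2×16.5 = 23.52
Denominator = 1×111 + 0.083×28.1 + 0.2×115 = 136.3
Vm = 25.5 · ln(0.17249) = 25.5 × (-1.7574) = -44.81 mV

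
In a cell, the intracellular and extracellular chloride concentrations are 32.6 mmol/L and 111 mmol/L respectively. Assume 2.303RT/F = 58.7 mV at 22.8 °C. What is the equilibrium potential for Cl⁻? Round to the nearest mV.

E = (58.7/z) · log₁₀([Cl⁻]_out/[Cl⁻]_in) with z = -1.
For an anion, dividing by z = -1 reverses the sign.
= (58.7/-1) · log₁₀(111/32.6) = -58.70 · log₁₀(3.405)
= -58.70 · (0.5321) = -31.23 mV

-31 mV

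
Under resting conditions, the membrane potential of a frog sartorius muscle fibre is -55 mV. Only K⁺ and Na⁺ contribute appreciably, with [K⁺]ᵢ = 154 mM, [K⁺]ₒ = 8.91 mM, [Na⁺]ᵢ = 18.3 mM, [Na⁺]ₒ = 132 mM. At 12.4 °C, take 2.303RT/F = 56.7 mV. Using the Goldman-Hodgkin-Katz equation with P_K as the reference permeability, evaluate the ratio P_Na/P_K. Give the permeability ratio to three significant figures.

0.0584

Let α = P_Na/P_K. GHK: Vm = 56.7·log₁₀[(Kₒ + α·Naₒ)/(Kᵢ + α·Naᵢ)].
10^(Vm/56.7) = 10^(-55.0/56.7) = 0.10715
So 0.10715·(Kᵢ + α·Naᵢ) = Kₒ + α·Naₒ → α = (0.10715·154.0 − 8.91) / (132.0 − 0.10715·18.3)
α = (16.5 − 8.91) / (132.0 − 1.961) = 7.591/130 = 0.05837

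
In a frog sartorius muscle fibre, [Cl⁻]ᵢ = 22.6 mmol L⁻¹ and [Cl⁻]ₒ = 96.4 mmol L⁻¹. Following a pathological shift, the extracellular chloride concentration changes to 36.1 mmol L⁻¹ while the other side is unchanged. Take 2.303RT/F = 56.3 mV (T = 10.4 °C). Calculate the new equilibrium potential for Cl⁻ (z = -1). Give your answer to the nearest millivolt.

After the shift: [Cl⁻]_out = 36.1, [Cl⁻]_in = 22.6 mmol L⁻¹.
E_new = (56.3/-1)·log₁₀(36.1/22.6) = -56.30 · (0.2034) = -11.45 mV

-11 mV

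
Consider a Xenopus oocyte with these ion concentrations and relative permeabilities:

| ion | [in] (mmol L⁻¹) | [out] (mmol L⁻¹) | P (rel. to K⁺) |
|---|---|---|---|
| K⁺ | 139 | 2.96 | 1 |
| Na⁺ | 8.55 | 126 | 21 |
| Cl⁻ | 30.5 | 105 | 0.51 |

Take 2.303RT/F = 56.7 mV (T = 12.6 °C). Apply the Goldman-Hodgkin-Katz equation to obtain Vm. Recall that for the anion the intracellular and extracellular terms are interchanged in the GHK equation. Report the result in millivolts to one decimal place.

48.5 mV

Vm = 56.7 · log₁₀[(Σ P·[cation]ₒ + Σ P·[anion]ᵢ) / (Σ P·[cation]ᵢ + Σ P·[anion]ₒ)]
Numerator = 1×2.96 + 21×126 + 0.51×30.5 = 2665
Denominator = 1×139 + 21×8.55 + 0.51×105 = 372.1
Vm = 56.7 · log₁₀(7.1607) = 56.7 × (0.8550) = 48.48 mV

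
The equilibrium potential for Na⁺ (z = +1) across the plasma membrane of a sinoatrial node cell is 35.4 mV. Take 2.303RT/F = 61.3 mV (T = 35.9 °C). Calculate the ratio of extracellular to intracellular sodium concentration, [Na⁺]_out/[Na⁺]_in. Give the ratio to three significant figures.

log₁₀([out]/[in]) = E·z/(61.3) = 35.4 × 1 / 61.3 = 0.5775
[out]/[in] = 10^(0.5775) = 3.78

3.78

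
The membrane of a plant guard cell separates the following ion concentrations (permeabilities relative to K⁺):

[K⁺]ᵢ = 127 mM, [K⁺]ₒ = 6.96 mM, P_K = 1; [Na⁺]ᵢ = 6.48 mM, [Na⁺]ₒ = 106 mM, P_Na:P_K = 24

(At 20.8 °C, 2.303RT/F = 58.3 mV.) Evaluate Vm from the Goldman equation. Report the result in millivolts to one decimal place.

55.7 mV

Vm = 58.3 · log₁₀[(Σ P·[cation]ₒ + Σ P·[anion]ᵢ) / (Σ P·[cation]ᵢ + Σ P·[anion]ₒ)]
Numerator = 1×6.96 + 24×106 = 2551
Denominator = 1×127 + 24×6.48 = 282.5
Vm = 58.3 · log₁₀(9.0293) = 58.3 × (0.9557) = 55.71 mV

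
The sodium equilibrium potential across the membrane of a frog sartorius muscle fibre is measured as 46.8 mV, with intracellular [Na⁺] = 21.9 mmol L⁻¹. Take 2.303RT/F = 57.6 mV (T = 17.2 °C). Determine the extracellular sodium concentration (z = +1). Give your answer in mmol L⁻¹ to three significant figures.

Nernst: E = (57.6/1) · log₁₀([out]/[in]), so log₁₀([out]/[in]) = 46.8 × 1 / 57.6 = 0.8125.
[out]/[in] = 10^(0.8125) = 6.494.
[out] = 6.494 × 21.9 = 142.2 mmol L⁻¹.

142 mmol L⁻¹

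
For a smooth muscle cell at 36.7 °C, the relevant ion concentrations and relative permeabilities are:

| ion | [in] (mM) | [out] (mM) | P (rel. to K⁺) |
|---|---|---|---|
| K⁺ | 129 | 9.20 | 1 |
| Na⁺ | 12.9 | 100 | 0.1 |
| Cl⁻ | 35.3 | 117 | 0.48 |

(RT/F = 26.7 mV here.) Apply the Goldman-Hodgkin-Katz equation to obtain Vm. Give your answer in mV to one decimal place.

Vm = 26.7 · ln[(Σ P·[cation]ₒ + Σ P·[anion]ᵢ) / (Σ P·[cation]ᵢ + Σ P·[anion]ₒ)]
Numerator = 1×9.20 + 0.1×100 + 0.48×35.3 = 36.14
Denominator = 1×129 + 0.1×12.9 + 0.48×117 = 186.4
Vm = 26.7 · ln(0.19385) = 26.7 × (-1.6407) = -43.81 mV

-43.8 mV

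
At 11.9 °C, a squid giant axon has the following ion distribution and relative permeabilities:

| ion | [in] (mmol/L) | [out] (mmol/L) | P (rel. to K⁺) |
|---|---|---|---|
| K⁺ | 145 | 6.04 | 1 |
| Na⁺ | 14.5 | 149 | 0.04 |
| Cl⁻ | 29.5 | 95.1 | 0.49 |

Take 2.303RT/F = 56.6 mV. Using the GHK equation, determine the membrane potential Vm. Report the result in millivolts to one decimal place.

-48.7 mV

Vm = 56.6 · log₁₀[(Σ P·[cation]ₒ + Σ P·[anion]ᵢ) / (Σ P·[cation]ᵢ + Σ P·[anion]ₒ)]
Numerator = 1×6.04 + 0.04×149 + 0.49×29.5 = 26.45
Denominator = 1×145 + 0.04×14.5 + 0.49×95.1 = 192.2
Vm = 56.6 · log₁₀(0.13766) = 56.6 × (-0.8612) = -48.74 mV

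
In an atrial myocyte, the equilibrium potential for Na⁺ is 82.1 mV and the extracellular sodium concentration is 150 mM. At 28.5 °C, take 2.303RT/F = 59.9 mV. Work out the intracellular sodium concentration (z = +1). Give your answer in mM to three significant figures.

Nernst: E = (59.9/1) · log₁₀([out]/[in]), so log₁₀([out]/[in]) = 82.1 × 1 / 59.9 = 1.3706.
[out]/[in] = 10^(1.3706) = 23.48.
[in] = 150 / 23.48 = 6.39 mM.

6.39 mM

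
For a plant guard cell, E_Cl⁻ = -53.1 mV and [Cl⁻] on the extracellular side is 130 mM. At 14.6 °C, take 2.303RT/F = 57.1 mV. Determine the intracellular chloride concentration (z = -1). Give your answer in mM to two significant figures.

Nernst: E = (57.1/-1) · log₁₀([out]/[in]), so log₁₀([out]/[in]) = -53.1 × -1 / 57.1 = 0.9299.
[out]/[in] = 10^(0.9299) = 8.51.
[in] = 130 / 8.51 = 15.28 mM.

15 mM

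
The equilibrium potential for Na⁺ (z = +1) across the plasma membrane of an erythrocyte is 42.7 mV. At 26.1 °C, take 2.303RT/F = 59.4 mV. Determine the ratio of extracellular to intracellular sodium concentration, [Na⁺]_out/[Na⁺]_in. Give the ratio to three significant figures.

5.23

log₁₀([out]/[in]) = E·z/(59.4) = 42.7 × 1 / 59.4 = 0.7189
[out]/[in] = 10^(0.7189) = 5.234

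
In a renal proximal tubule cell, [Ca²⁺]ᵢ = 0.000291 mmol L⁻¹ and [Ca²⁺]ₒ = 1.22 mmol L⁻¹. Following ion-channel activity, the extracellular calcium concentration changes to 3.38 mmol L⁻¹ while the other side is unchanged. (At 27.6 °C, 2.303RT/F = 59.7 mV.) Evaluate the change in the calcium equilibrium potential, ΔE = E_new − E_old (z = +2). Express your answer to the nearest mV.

13 mV

E_old = (59.7/2)·log₁₀(1.22/0.000291) = 108.13 mV
E_new = (59.7/2)·log₁₀(3.38/0.000291) = 121.34 mV
ΔE = 121.34 − (108.13) = 13.21 mV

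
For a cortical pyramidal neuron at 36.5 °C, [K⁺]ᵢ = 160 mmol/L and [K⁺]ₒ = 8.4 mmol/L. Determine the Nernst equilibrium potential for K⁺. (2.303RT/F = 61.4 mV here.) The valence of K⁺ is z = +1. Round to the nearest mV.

-79 mV

E = (61.4/z) · log₁₀([K⁺]_out/[K⁺]_in) with z = +1.
= (61.4/1) · log₁₀(8.4/160) = 61.40 · log₁₀(0.0525)
= 61.40 · (-1.2798) = -78.58 mV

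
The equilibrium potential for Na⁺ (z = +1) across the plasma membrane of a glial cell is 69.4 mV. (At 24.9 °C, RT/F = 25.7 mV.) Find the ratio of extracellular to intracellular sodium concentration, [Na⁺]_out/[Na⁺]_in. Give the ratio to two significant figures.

ln([out]/[in]) = E·z/(25.7) = 69.4 × 1 / 25.7 = 2.7004
[out]/[in] = e^(2.7004) = 14.89

15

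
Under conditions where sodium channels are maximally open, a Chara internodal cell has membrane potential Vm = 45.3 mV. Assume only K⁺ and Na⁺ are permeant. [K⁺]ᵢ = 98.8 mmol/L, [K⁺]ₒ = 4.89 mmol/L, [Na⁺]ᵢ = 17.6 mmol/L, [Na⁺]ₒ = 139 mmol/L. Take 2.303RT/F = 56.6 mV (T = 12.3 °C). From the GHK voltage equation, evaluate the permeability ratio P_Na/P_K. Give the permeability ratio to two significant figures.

22

Let α = P_Na/P_K. GHK: Vm = 56.6·log₁₀[(Kₒ + α·Naₒ)/(Kᵢ + α·Naᵢ)].
10^(Vm/56.6) = 10^(45.3/56.6) = 6.3147
So 6.3147·(Kᵢ + α·Naᵢ) = Kₒ + α·Naₒ → α = (6.3147·98.8 − 4.89) / (139.0 − 6.3147·17.6)
α = (623.9 − 4.89) / (139.0 − 111.1) = 619/27.86 = 22.22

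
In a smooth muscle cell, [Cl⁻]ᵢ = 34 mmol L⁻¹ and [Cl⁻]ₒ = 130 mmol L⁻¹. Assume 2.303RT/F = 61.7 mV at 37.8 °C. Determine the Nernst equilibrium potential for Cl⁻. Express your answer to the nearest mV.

-36 mV

E = (61.7/z) · log₁₀([Cl⁻]_out/[Cl⁻]_in) with z = -1.
For an anion, dividing by z = -1 reverses the sign.
= (61.7/-1) · log₁₀(130/34) = -61.70 · log₁₀(3.824)
= -61.70 · (0.5825) = -35.94 mV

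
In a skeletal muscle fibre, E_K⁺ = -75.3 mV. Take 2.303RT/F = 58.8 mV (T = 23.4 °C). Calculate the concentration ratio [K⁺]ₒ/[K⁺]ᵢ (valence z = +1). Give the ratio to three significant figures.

0.0524

log₁₀([out]/[in]) = E·z/(58.8) = -75.3 × 1 / 58.8 = -1.2806
[out]/[in] = 10^(-1.2806) = 0.05241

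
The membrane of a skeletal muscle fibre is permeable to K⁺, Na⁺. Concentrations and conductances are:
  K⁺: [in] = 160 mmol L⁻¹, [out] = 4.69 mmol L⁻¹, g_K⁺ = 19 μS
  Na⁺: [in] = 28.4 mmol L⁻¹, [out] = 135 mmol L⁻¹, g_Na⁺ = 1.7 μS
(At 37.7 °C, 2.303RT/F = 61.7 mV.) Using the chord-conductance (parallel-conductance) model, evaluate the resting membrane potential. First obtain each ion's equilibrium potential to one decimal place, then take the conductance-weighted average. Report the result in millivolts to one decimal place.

E_K⁺ = (61.7/1)·log₁₀(4.69/160) = -94.6 mV
E_Na⁺ = (61.7/1)·log₁₀(135/28.4) = 41.8 mV
Vm = (Σ gᵢEᵢ)/(Σ gᵢ) = (19·-94.6 + 1.7·41.8) / (19 + 1.7)
= -1726.34 / 20.7 = -83.40 mV

-83.4 mV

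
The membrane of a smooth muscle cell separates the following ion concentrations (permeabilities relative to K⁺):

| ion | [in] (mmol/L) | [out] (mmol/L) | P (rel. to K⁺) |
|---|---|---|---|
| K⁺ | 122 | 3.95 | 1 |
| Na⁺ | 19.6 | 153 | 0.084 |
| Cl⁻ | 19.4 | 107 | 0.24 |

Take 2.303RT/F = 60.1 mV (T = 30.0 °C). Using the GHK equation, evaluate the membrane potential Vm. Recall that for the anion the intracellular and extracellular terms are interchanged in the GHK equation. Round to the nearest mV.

Vm = 60.1 · log₁₀[(Σ P·[cation]ₒ + Σ P·[anion]ᵢ) / (Σ P·[cation]ᵢ + Σ P·[anion]ₒ)]
Numerator = 1×3.95 + 0.084×153 + 0.24×19.4 = 21.46
Denominator = 1×122 + 0.084×19.6 + 0.24×107 = 149.3
Vm = 60.1 · log₁₀(0.1437) = 60.1 × (-0.8425) = -50.64 mV

-51 mV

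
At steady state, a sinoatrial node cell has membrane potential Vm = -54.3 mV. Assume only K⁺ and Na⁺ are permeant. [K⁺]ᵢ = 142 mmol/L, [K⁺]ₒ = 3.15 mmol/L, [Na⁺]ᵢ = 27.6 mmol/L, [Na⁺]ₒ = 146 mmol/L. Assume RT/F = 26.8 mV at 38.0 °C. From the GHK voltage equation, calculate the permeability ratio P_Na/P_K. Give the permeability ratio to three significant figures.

0.109

Let α = P_Na/P_K. GHK: Vm = 26.8·ln[(Kₒ + α·Naₒ)/(Kᵢ + α·Naᵢ)].
e^(Vm/26.8) = e^(-54.3/26.8) = 0.13185
So 0.13185·(Kᵢ + α·Naᵢ) = Kₒ + α·Naₒ → α = (0.13185·142.0 − 3.15) / (146.0 − 0.13185·27.6)
α = (18.72 − 3.15) / (146.0 − 3.639) = 15.57/142.4 = 0.1094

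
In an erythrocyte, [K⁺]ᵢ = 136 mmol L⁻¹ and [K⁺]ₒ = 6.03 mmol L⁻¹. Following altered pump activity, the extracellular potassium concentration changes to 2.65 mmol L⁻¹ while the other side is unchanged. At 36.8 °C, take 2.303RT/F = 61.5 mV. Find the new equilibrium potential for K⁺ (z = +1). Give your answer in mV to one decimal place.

-105.2 mV

After the shift: [K⁺]_out = 2.65, [K⁺]_in = 136 mmol L⁻¹.
E_new = (61.5/1)·log₁₀(2.65/136) = 61.50 · (-1.7103) = -105.18 mV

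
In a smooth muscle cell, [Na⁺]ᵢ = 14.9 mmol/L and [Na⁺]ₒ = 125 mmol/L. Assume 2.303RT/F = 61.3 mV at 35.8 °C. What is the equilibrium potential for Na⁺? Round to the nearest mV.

E = (61.3/z) · log₁₀([Na⁺]_out/[Na⁺]_in) with z = +1.
= (61.3/1) · log₁₀(125/14.9) = 61.30 · log₁₀(8.389)
= 61.30 · (0.9237) = 56.62 mV

57 mV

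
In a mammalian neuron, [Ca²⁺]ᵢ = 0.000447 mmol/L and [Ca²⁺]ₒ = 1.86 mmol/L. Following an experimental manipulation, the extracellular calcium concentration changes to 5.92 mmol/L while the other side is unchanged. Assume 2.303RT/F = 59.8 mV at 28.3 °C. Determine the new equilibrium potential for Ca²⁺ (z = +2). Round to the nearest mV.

123 mV

After the shift: [Ca²⁺]_out = 5.92, [Ca²⁺]_in = 0.000447 mmol/L.
E_new = (59.8/2)·log₁₀(5.92/0.000447) = 29.90 · (4.1220) = 123.25 mV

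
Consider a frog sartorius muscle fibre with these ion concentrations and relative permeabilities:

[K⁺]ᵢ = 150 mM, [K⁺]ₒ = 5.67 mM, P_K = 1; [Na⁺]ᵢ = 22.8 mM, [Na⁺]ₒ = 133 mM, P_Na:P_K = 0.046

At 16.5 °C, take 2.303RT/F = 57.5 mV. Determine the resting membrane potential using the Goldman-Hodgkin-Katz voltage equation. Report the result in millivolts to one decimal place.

-63.7 mV

Vm = 57.5 · log₁₀[(Σ P·[cation]ₒ + Σ P·[anion]ᵢ) / (Σ P·[cation]ᵢ + Σ P·[anion]ₒ)]
Numerator = 1×5.67 + 0.046×133 = 11.79
Denominator = 1×150 + 0.046×22.8 = 151
Vm = 57.5 · log₁₀(0.078041) = 57.5 × (-1.1077) = -63.69 mV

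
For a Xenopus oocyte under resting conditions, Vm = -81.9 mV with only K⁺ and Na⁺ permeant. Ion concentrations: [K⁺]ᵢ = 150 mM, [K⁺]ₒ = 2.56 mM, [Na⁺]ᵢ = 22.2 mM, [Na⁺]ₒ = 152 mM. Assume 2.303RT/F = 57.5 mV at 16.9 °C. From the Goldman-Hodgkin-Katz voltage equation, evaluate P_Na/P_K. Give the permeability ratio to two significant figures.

0.020

Let α = P_Na/P_K. GHK: Vm = 57.5·log₁₀[(Kₒ + α·Naₒ)/(Kᵢ + α·Naᵢ)].
10^(Vm/57.5) = 10^(-81.9/57.5) = 0.03764
So 0.03764·(Kᵢ + α·Naᵢ) = Kₒ + α·Naₒ → α = (0.03764·150.0 − 2.56) / (152.0 − 0.03764·22.2)
α = (5.646 − 2.56) / (152.0 − 0.8356) = 3.086/151.2 = 0.02042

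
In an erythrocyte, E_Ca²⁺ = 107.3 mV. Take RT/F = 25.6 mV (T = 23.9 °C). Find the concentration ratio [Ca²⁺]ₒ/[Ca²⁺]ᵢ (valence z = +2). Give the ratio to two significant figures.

ln([out]/[in]) = E·z/(25.6) = 107.3 × 2 / 25.6 = 8.3828
[out]/[in] = e^(8.3828) = 4371

4400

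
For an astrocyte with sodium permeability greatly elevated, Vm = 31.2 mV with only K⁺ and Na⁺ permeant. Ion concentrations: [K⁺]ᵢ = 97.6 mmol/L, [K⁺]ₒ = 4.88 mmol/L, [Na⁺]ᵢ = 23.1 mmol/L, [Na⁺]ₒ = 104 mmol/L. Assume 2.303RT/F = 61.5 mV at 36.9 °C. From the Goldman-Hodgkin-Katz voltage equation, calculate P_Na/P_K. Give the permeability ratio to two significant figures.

10

Let α = P_Na/P_K. GHK: Vm = 61.5·log₁₀[(Kₒ + α·Naₒ)/(Kᵢ + α·Naᵢ)].
10^(Vm/61.5) = 10^(31.2/61.5) = 3.216
So 3.216·(Kᵢ + α·Naᵢ) = Kₒ + α·Naₒ → α = (3.216·97.6 − 4.88) / (104.0 − 3.216·23.1)
α = (313.9 − 4.88) / (104.0 − 74.29) = 309/29.71 = 10.4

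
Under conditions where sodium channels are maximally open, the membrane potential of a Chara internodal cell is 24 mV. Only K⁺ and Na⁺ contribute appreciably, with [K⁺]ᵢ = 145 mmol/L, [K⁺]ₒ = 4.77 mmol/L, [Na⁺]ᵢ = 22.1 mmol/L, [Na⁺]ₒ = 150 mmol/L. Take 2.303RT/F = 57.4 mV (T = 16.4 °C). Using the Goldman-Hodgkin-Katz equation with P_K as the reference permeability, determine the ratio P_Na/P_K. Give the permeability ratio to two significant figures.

4.1

Let α = P_Na/P_K. GHK: Vm = 57.4·log₁₀[(Kₒ + α·Naₒ)/(Kᵢ + α·Naᵢ)].
10^(Vm/57.4) = 10^(24.0/57.4) = 2.6189
So 2.6189·(Kᵢ + α·Naᵢ) = Kₒ + α·Naₒ → α = (2.6189·145.0 − 4.77) / (150.0 − 2.6189·22.1)
α = (379.7 − 4.77) / (150.0 − 57.88) = 375/92.12 = 4.07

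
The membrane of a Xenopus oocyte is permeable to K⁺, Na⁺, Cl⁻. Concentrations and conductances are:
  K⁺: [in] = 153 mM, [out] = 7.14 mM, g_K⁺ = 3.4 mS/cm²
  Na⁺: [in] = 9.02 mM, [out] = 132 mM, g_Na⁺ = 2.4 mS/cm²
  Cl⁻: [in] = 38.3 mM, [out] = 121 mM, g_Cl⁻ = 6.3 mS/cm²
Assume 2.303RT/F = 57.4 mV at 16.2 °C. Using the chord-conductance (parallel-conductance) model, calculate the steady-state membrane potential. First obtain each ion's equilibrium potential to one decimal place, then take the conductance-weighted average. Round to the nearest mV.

-23 mV

E_K⁺ = (57.4/1)·log₁₀(7.14/153) = -76.4 mV
E_Na⁺ = (57.4/1)·log₁₀(132/9.02) = 66.9 mV
E_Cl⁻ = (57.4/-1)·log₁₀(121/38.3) = -28.7 mV
Vm = (Σ gᵢEᵢ)/(Σ gᵢ) = (3.4·-76.4 + 2.4·66.9 + 6.3·-28.7) / (3.4 + 2.4 + 6.3)
= -280.01 / 12.1 = -23.14 mV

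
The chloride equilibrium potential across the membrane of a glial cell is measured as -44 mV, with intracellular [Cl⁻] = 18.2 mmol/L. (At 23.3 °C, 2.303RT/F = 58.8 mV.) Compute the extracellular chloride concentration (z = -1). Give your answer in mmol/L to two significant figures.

100 mmol/L

Nernst: E = (58.8/-1) · log₁₀([out]/[in]), so log₁₀([out]/[in]) = -44.0 × -1 / 58.8 = 0.7483.
[out]/[in] = 10^(0.7483) = 5.601.
[out] = 5.601 × 18.2 = 101.9 mmol/L.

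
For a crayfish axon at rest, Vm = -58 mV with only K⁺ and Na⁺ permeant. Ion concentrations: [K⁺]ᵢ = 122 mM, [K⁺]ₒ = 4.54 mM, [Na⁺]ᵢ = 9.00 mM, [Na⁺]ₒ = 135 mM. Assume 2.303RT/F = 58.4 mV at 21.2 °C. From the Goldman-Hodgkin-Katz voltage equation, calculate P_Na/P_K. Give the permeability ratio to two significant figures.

0.059

Let α = P_Na/P_K. GHK: Vm = 58.4·log₁₀[(Kₒ + α·Naₒ)/(Kᵢ + α·Naᵢ)].
10^(Vm/58.4) = 10^(-58.0/58.4) = 0.10159
So 0.10159·(Kᵢ + α·Naᵢ) = Kₒ + α·Naₒ → α = (0.10159·122.0 − 4.54) / (135.0 − 0.10159·9.0)
α = (12.39 − 4.54) / (135.0 − 0.9143) = 7.854/134.1 = 0.05857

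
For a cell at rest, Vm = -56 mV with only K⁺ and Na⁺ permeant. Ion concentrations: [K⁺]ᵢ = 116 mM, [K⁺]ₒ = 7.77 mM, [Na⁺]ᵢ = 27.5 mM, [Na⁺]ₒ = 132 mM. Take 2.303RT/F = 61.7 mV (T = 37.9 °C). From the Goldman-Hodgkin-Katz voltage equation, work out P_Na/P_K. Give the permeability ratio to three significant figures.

Let α = P_Na/P_K. GHK: Vm = 61.7·log₁₀[(Kₒ + α·Naₒ)/(Kᵢ + α·Naᵢ)].
10^(Vm/61.7) = 10^(-56.0/61.7) = 0.1237
So 0.1237·(Kᵢ + α·Naᵢ) = Kₒ + α·Naₒ → α = (0.1237·116.0 − 7.77) / (132.0 − 0.1237·27.5)
α = (14.35 − 7.77) / (132.0 − 3.402) = 6.58/128.6 = 0.05116

0.0512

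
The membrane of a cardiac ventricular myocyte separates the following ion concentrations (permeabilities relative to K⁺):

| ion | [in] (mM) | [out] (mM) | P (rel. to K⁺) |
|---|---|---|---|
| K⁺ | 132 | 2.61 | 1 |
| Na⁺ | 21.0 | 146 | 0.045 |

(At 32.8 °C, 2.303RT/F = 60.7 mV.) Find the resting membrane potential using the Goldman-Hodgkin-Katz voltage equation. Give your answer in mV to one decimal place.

-70.5 mV

Vm = 60.7 · log₁₀[(Σ P·[cation]ₒ + Σ P·[anion]ᵢ) / (Σ P·[cation]ᵢ + Σ P·[anion]ₒ)]
Numerator = 1×2.61 + 0.045×146 = 9.18
Denominator = 1×132 + 0.045×21.0 = 132.9
Vm = 60.7 · log₁₀(0.069051) = 60.7 × (-1.1608) = -70.46 mV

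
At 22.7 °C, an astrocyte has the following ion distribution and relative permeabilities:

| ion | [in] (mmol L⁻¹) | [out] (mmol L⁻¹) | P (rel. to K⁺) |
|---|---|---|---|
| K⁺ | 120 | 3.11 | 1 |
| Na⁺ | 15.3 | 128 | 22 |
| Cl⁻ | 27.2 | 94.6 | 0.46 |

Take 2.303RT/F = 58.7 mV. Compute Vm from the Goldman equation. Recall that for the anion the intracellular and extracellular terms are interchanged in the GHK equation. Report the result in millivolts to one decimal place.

44.2 mV

Vm = 58.7 · log₁₀[(Σ P·[cation]ₒ + Σ P·[anion]ᵢ) / (Σ P·[cation]ᵢ + Σ P·[anion]ₒ)]
Numerator = 1×3.11 + 22×128 + 0.46×27.2 = 2832
Denominator = 1×120 + 22×15.3 + 0.46×94.6 = 500.1
Vm = 58.7 · log₁₀(5.6619) = 58.7 × (0.7530) = 44.20 mV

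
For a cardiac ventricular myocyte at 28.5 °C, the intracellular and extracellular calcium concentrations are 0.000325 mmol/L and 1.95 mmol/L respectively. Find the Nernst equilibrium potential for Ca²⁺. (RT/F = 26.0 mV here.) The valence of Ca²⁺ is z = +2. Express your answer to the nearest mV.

E = (26.0/z) · ln([Ca²⁺]_out/[Ca²⁺]_in) with z = +2.
= (26.0/2) · ln(1.95/0.000325) = 13.00 · ln(6000)
= 13.00 · (8.6995) = 113.09 mV

113 mV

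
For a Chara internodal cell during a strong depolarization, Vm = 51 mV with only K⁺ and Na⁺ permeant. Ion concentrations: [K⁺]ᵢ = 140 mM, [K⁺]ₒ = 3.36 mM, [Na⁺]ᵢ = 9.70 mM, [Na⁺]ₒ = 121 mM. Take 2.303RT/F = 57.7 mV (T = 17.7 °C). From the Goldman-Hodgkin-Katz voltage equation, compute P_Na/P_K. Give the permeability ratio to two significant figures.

Let α = P_Na/P_K. GHK: Vm = 57.7·log₁₀[(Kₒ + α·Naₒ)/(Kᵢ + α·Naᵢ)].
10^(Vm/57.7) = 10^(51.0/57.7) = 7.6539
So 7.6539·(Kᵢ + α·Naᵢ) = Kₒ + α·Naₒ → α = (7.6539·140.0 − 3.36) / (121.0 − 7.6539·9.7)
α = (1072 − 3.36) / (121.0 − 74.24) = 1068/46.76 = 22.85

23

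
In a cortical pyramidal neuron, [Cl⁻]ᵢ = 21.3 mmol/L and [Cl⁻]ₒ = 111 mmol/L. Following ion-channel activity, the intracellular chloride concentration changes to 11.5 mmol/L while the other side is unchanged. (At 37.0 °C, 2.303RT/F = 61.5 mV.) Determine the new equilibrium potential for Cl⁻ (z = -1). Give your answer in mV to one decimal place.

-60.6 mV

After the shift: [Cl⁻]_out = 111, [Cl⁻]_in = 11.5 mmol/L.
E_new = (61.5/-1)·log₁₀(111/11.5) = -61.50 · (0.9846) = -60.55 mV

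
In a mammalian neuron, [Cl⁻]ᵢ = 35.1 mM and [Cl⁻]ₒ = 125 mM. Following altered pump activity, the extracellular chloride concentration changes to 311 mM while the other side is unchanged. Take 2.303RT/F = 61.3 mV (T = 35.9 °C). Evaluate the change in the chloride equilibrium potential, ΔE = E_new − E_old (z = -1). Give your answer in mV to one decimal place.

E_old = (61.3/-1)·log₁₀(125/35.1) = -33.81 mV
E_new = (61.3/-1)·log₁₀(311/35.1) = -58.08 mV
ΔE = -58.08 − (-33.81) = -24.27 mV

-24.3 mV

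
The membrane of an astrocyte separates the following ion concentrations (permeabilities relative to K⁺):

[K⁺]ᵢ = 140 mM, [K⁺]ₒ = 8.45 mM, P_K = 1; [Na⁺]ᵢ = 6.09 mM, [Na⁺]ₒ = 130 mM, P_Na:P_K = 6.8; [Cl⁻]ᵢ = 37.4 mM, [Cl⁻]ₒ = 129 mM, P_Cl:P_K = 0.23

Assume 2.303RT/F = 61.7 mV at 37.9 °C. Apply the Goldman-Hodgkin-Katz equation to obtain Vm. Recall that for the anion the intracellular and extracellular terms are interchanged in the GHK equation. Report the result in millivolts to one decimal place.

38.9 mV

Vm = 61.7 · log₁₀[(Σ P·[cation]ₒ + Σ P·[anion]ᵢ) / (Σ P·[cation]ᵢ + Σ P·[anion]ₒ)]
Numerator = 1×8.45 + 6.8×130 + 0.23×37.4 = 901.1
Denominator = 1×140 + 6.8×6.09 + 0.23×129 = 211.1
Vm = 61.7 · log₁₀(4.2687) = 61.7 × (0.6303) = 38.89 mV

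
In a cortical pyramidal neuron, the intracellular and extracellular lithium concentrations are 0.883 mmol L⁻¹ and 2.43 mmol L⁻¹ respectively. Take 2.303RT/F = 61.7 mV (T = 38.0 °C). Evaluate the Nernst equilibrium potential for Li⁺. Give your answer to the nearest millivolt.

E = (61.7/z) · log₁₀([Li⁺]_out/[Li⁺]_in) with z = +1.
= (61.7/1) · log₁₀(2.43/0.883) = 61.70 · log₁₀(2.752)
= 61.70 · (0.4396) = 27.13 mV

27 mV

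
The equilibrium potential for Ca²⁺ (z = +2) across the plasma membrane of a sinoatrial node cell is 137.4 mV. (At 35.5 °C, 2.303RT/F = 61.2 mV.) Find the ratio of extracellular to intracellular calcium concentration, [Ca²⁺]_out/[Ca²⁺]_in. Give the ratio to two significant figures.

log₁₀([out]/[in]) = E·z/(61.2) = 137.4 × 2 / 61.2 = 4.4902
[out]/[in] = 10^(4.4902) = 3.092e+04

31000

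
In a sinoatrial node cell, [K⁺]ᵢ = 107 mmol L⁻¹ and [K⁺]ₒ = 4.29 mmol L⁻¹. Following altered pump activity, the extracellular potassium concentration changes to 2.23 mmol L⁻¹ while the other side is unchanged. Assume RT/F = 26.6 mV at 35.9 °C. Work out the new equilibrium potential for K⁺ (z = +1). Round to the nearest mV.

After the shift: [K⁺]_out = 2.23, [K⁺]_in = 107 mmol L⁻¹.
E_new = (26.6/1)·ln(2.23/107) = 26.60 · (-3.8708) = -102.96 mV

-103 mV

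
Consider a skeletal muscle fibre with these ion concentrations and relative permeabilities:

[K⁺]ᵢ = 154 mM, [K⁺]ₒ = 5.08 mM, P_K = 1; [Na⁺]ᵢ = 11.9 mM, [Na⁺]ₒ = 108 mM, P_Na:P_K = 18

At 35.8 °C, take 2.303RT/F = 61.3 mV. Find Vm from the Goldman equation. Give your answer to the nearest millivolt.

Vm = 61.3 · log₁₀[(Σ P·[cation]ₒ + Σ P·[anion]ᵢ) / (Σ P·[cation]ᵢ + Σ P·[anion]ₒ)]
Numerator = 1×5.08 + 18×108 = 1949
Denominator = 1×154 + 18×11.9 = 368.2
Vm = 61.3 · log₁₀(5.2935) = 61.3 × (0.7237) = 44.37 mV

44 mV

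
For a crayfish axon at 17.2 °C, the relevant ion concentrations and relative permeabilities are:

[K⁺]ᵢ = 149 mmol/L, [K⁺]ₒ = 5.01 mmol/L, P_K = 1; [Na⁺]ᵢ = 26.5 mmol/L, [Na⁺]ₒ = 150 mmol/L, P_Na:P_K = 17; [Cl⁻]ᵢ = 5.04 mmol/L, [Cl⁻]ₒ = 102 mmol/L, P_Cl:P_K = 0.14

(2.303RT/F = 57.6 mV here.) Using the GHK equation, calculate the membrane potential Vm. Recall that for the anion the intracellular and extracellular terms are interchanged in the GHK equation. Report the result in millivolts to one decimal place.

Vm = 57.6 · log₁₀[(Σ P·[cation]ₒ + Σ P·[anion]ᵢ) / (Σ P·[cation]ᵢ + Σ P·[anion]ₒ)]
Numerator = 1×5.01 + 17×150 + 0.14×5.04 = 2556
Denominator = 1×149 + 17×26.5 + 0.14×102 = 613.8
Vm = 57.6 · log₁₀(4.1639) = 57.6 × (0.6195) = 35.68 mV

35.7 mV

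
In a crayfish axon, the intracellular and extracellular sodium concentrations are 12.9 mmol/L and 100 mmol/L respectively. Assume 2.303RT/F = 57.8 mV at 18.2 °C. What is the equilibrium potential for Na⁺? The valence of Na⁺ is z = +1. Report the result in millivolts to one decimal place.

51.4 mV

E = (57.8/z) · log₁₀([Na⁺]_out/[Na⁺]_in) with z = +1.
= (57.8/1) · log₁₀(100/12.9) = 57.80 · log₁₀(7.752)
= 57.80 · (0.8894) = 51.41 mV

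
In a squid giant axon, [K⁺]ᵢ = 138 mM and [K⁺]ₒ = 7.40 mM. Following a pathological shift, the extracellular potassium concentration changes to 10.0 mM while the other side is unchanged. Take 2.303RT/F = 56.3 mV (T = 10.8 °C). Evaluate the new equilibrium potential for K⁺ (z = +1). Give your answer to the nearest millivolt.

After the shift: [K⁺]_out = 10.0, [K⁺]_in = 138 mM.
E_new = (56.3/1)·log₁₀(10.0/138) = 56.30 · (-1.1399) = -64.18 mV

-64 mV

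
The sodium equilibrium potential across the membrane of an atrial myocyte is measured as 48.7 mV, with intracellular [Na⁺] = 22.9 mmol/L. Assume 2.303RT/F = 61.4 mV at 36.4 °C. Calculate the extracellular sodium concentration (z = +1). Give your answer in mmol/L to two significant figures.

140 mmol/L

Nernst: E = (61.4/1) · log₁₀([out]/[in]), so log₁₀([out]/[in]) = 48.7 × 1 / 61.4 = 0.7932.
[out]/[in] = 10^(0.7932) = 6.211.
[out] = 6.211 × 22.9 = 142.2 mmol/L.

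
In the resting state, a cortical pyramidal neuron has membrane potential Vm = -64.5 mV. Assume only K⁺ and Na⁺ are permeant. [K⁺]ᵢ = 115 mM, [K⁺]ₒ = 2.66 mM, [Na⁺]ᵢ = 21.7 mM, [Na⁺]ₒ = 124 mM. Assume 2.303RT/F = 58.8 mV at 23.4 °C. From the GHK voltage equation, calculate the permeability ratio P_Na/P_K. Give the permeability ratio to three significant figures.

0.0535

Let α = P_Na/P_K. GHK: Vm = 58.8·log₁₀[(Kₒ + α·Naₒ)/(Kᵢ + α·Naᵢ)].
10^(Vm/58.8) = 10^(-64.5/58.8) = 0.079995
So 0.079995·(Kᵢ + α·Naᵢ) = Kₒ + α·Naₒ → α = (0.079995·115.0 − 2.66) / (124.0 − 0.079995·21.7)
α = (9.199 − 2.66) / (124.0 − 1.736) = 6.539/122.3 = 0.05349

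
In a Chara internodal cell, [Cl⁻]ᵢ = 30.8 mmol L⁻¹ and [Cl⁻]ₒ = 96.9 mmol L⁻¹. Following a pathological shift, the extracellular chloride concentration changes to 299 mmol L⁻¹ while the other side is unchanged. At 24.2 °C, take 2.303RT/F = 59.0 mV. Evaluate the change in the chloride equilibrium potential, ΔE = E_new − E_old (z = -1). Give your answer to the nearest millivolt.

E_old = (59.0/-1)·log₁₀(96.9/30.8) = -29.37 mV
E_new = (59.0/-1)·log₁₀(299/30.8) = -58.24 mV
ΔE = -58.24 − (-29.37) = -28.87 mV

-29 mV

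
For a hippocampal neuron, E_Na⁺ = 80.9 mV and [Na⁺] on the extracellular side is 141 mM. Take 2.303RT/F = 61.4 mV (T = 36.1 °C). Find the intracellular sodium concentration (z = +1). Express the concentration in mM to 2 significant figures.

6.8 mM

Nernst: E = (61.4/1) · log₁₀([out]/[in]), so log₁₀([out]/[in]) = 80.9 × 1 / 61.4 = 1.3176.
[out]/[in] = 10^(1.3176) = 20.78.
[in] = 141 / 20.78 = 6.786 mM.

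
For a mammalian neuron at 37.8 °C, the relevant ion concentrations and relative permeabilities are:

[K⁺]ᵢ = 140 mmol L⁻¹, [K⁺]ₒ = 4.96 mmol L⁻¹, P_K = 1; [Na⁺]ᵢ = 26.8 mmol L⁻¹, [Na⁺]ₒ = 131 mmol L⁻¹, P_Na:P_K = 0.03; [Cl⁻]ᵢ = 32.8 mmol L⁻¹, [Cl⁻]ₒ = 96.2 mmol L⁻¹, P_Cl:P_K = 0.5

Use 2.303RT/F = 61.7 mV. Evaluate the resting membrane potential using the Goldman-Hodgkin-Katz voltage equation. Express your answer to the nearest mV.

-54 mV

Vm = 61.7 · log₁₀[(Σ P·[cation]ₒ + Σ P·[anion]ᵢ) / (Σ P·[cation]ᵢ + Σ P·[anion]ₒ)]
Numerator = 1×4.96 + 0.03×131 + 0.5×32.8 = 25.29
Denominator = 1×140 + 0.03×26.8 + 0.5×96.2 = 188.9
Vm = 61.7 · log₁₀(0.13388) = 61.7 × (-0.8733) = -53.88 mV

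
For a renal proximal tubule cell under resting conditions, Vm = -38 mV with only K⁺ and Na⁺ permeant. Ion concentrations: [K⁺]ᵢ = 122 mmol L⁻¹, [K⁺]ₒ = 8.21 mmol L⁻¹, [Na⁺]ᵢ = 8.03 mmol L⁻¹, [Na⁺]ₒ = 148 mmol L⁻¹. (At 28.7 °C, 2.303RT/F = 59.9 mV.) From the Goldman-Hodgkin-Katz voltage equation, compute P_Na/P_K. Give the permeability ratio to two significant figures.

0.14

Let α = P_Na/P_K. GHK: Vm = 59.9·log₁₀[(Kₒ + α·Naₒ)/(Kᵢ + α·Naᵢ)].
10^(Vm/59.9) = 10^(-38.0/59.9) = 0.23206
So 0.23206·(Kᵢ + α·Naᵢ) = Kₒ + α·Naₒ → α = (0.23206·122.0 − 8.21) / (148.0 − 0.23206·8.03)
α = (28.31 − 8.21) / (148.0 − 1.863) = 20.1/146.1 = 0.1376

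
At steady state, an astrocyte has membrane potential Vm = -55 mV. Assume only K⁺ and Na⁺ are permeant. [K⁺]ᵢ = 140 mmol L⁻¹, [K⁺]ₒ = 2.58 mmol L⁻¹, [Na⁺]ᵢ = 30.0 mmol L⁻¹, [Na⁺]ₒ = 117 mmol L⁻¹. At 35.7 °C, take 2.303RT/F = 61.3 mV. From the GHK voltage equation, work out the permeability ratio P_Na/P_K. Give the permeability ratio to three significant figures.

Let α = P_Na/P_K. GHK: Vm = 61.3·log₁₀[(Kₒ + α·Naₒ)/(Kᵢ + α·Naᵢ)].
10^(Vm/61.3) = 10^(-55.0/61.3) = 0.1267
So 0.1267·(Kᵢ + α·Naᵢ) = Kₒ + α·Naₒ → α = (0.1267·140.0 − 2.58) / (117.0 − 0.1267·30.0)
α = (17.74 − 2.58) / (117.0 − 3.801) = 15.16/113.2 = 0.1339

0.134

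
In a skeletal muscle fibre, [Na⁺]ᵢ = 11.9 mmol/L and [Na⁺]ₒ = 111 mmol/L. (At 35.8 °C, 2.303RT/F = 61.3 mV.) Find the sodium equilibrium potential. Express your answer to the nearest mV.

59 mV

E = (61.3/z) · log₁₀([Na⁺]_out/[Na⁺]_in) with z = +1.
= (61.3/1) · log₁₀(111/11.9) = 61.30 · log₁₀(9.328)
= 61.30 · (0.9698) = 59.45 mV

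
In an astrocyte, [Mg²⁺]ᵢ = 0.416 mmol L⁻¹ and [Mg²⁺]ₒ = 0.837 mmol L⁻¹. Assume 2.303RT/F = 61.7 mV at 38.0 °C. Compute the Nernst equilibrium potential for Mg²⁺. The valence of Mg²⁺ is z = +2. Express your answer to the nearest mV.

E = (61.7/z) · log₁₀([Mg²⁺]_out/[Mg²⁺]_in) with z = +2.
= (61.7/2) · log₁₀(0.837/0.416) = 30.85 · log₁₀(2.012)
= 30.85 · (0.3036) = 9.37 mV

9 mV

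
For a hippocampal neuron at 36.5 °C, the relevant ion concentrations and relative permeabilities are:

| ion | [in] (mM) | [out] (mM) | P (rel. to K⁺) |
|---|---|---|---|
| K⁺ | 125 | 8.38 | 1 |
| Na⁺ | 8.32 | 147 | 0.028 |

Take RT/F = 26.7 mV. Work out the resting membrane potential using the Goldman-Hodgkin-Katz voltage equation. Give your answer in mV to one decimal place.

-61.5 mV

Vm = 26.7 · ln[(Σ P·[cation]ₒ + Σ P·[anion]ᵢ) / (Σ P·[cation]ᵢ + Σ P·[anion]ₒ)]
Numerator = 1×8.38 + 0.028×147 = 12.5
Denominator = 1×125 + 0.028×8.32 = 125.2
Vm = 26.7 · ln(0.099782) = 26.7 × (-2.3048) = -61.54 mV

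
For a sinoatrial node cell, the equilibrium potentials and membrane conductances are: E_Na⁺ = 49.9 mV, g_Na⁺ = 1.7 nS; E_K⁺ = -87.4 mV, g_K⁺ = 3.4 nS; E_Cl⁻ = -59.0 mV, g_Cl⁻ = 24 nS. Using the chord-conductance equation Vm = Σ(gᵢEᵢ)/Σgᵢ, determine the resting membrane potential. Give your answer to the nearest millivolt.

Σ gᵢEᵢ = 1.7·(49.9) + 3.4·(-87.4) + 24·(-59.0) = -1628.33
Σ gᵢ = 1.7 + 3.4 + 24 = 29.1
Vm = -1628.33 / 29.1 = -55.96 mV

-56 mV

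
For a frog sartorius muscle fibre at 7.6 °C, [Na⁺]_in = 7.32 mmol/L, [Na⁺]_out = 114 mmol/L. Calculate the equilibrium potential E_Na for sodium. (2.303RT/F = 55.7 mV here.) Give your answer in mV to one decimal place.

E = (55.7/z) · log₁₀([Na⁺]_out/[Na⁺]_in) with z = +1.
= (55.7/1) · log₁₀(114/7.32) = 55.70 · log₁₀(15.57)
= 55.70 · (1.1924) = 66.42 mV

66.4 mV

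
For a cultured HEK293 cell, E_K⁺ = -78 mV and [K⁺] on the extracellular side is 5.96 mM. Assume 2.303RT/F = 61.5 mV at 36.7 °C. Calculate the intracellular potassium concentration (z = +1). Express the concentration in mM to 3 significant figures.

111 mM

Nernst: E = (61.5/1) · log₁₀([out]/[in]), so log₁₀([out]/[in]) = -78.0 × 1 / 61.5 = -1.2683.
[out]/[in] = 10^(-1.2683) = 0.05391.
[in] = 5.96 / 0.05391 = 110.5 mM.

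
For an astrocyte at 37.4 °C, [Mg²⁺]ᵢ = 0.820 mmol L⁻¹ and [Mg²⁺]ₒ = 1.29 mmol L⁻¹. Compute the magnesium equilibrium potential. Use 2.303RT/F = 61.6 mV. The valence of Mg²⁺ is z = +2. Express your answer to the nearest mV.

E = (61.6/z) · log₁₀([Mg²⁺]_out/[Mg²⁺]_in) with z = +2.
= (61.6/2) · log₁₀(1.29/0.820) = 30.80 · log₁₀(1.573)
= 30.80 · (0.1968) = 6.06 mV

6 mV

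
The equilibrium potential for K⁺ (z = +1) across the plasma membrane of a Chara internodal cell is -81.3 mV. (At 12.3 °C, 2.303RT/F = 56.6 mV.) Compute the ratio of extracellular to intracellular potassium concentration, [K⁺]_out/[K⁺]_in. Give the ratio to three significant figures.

log₁₀([out]/[in]) = E·z/(56.6) = -81.3 × 1 / 56.6 = -1.4364
[out]/[in] = 10^(-1.4364) = 0.03661

0.0366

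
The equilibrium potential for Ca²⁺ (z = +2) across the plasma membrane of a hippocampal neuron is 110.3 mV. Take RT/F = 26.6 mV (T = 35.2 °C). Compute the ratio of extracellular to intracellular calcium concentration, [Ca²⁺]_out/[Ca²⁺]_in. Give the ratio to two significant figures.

ln([out]/[in]) = E·z/(26.6) = 110.3 × 2 / 26.6 = 8.2932
[out]/[in] = e^(8.2932) = 3997

4000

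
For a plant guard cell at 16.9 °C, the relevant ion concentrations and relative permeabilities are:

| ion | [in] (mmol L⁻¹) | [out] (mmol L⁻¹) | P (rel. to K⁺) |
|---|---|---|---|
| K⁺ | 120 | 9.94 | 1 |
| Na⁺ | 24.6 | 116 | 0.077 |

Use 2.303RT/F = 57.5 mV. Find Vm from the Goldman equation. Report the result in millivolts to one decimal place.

Vm = 57.5 · log₁₀[(Σ P·[cation]ₒ + Σ P·[anion]ᵢ) / (Σ P·[cation]ᵢ + Σ P·[anion]ₒ)]
Numerator = 1×9.94 + 0.077×116 = 18.87
Denominator = 1×120 + 0.077×24.6 = 121.9
Vm = 57.5 · log₁₀(0.15482) = 57.5 × (-0.8102) = -46.58 mV

-46.6 mV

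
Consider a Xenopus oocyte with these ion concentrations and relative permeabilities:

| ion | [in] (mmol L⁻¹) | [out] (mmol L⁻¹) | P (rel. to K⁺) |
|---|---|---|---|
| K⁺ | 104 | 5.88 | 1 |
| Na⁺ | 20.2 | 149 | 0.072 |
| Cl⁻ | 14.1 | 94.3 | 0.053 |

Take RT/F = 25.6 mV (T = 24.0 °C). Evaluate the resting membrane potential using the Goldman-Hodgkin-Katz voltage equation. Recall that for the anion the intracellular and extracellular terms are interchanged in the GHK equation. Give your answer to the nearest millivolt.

-47 mV

Vm = 25.6 · ln[(Σ P·[cation]ₒ + Σ P·[anion]ᵢ) / (Σ P·[cation]ᵢ + Σ P·[anion]ₒ)]
Numerator = 1×5.88 + 0.072×149 + 0.053×14.1 = 17.36
Denominator = 1×104 + 0.072×20.2 + 0.053×94.3 = 110.5
Vm = 25.6 · ln(0.15713) = 25.6 × (-1.8507) = -47.38 mV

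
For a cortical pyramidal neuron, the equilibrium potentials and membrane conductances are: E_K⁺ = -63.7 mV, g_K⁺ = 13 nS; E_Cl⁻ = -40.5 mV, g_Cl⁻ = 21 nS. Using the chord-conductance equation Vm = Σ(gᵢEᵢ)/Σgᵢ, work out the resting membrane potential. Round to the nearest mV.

Σ gᵢEᵢ = 13·(-63.7) + 21·(-40.5) = -1678.60
Σ gᵢ = 13 + 21 = 34
Vm = -1678.60 / 34 = -49.37 mV

-49 mV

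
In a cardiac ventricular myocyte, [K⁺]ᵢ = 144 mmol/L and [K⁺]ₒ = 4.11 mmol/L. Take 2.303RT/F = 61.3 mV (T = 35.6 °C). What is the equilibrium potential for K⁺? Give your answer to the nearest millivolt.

E = (61.3/z) · log₁₀([K⁺]_out/[K⁺]_in) with z = +1.
= (61.3/1) · log₁₀(4.11/144) = 61.30 · log₁₀(0.02854)
= 61.30 · (-1.5445) = -94.68 mV

-95 mV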